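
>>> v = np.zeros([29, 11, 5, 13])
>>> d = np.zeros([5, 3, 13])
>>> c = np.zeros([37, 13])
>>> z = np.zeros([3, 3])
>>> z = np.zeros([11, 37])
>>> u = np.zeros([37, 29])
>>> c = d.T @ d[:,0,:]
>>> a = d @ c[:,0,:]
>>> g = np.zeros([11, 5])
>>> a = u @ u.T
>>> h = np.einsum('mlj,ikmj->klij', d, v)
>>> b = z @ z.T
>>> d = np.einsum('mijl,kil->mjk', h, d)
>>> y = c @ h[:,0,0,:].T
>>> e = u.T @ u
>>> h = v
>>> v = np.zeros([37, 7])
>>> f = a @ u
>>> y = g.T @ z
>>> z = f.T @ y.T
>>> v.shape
(37, 7)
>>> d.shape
(11, 29, 5)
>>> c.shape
(13, 3, 13)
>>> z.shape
(29, 5)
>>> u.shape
(37, 29)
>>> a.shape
(37, 37)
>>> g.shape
(11, 5)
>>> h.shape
(29, 11, 5, 13)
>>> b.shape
(11, 11)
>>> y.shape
(5, 37)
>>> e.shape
(29, 29)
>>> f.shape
(37, 29)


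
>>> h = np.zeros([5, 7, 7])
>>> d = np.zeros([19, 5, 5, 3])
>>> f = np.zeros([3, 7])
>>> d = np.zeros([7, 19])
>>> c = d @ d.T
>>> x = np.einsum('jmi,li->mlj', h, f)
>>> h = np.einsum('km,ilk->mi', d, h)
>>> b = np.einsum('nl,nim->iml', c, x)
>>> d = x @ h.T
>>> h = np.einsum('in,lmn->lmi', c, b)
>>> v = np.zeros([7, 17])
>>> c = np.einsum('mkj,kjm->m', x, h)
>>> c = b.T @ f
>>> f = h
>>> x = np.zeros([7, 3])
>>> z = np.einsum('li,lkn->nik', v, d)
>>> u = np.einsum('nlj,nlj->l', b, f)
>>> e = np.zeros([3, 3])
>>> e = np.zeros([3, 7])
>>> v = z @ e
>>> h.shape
(3, 5, 7)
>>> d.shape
(7, 3, 19)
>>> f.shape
(3, 5, 7)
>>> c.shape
(7, 5, 7)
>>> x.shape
(7, 3)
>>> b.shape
(3, 5, 7)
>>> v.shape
(19, 17, 7)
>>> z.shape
(19, 17, 3)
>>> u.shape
(5,)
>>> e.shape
(3, 7)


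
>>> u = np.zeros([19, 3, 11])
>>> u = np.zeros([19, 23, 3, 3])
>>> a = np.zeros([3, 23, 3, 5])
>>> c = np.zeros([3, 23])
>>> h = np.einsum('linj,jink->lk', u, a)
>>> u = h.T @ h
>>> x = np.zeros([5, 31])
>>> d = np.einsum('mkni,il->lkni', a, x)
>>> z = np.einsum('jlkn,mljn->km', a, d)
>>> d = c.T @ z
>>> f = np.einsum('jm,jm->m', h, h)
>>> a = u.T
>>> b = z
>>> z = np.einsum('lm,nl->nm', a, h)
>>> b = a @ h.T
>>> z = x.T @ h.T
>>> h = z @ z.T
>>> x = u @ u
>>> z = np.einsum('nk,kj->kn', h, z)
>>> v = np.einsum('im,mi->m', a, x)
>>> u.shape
(5, 5)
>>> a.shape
(5, 5)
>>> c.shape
(3, 23)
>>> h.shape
(31, 31)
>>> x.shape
(5, 5)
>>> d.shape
(23, 31)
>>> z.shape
(31, 31)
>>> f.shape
(5,)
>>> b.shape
(5, 19)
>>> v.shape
(5,)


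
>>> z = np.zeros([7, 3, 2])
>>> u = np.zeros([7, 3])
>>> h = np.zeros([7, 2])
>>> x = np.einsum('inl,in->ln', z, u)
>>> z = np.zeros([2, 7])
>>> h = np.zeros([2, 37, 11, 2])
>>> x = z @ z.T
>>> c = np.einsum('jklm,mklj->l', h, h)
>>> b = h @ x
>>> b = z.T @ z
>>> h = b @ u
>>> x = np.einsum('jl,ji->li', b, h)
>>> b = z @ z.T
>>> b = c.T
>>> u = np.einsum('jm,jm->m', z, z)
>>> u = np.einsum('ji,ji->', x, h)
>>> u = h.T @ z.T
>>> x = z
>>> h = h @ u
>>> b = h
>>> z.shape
(2, 7)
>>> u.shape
(3, 2)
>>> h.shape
(7, 2)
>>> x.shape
(2, 7)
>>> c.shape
(11,)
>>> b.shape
(7, 2)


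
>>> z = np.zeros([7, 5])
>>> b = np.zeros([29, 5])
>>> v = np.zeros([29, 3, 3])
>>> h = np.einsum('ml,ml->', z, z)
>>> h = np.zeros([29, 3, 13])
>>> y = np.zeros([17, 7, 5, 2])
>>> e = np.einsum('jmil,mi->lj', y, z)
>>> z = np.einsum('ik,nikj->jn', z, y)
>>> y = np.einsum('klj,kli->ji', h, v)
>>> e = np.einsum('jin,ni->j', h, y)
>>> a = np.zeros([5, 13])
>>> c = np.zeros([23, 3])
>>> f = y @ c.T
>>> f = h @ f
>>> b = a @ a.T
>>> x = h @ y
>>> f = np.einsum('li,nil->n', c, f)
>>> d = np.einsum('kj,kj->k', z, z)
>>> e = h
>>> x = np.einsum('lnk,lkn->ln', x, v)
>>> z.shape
(2, 17)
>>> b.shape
(5, 5)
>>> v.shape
(29, 3, 3)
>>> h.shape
(29, 3, 13)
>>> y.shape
(13, 3)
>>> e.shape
(29, 3, 13)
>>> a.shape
(5, 13)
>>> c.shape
(23, 3)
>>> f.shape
(29,)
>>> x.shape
(29, 3)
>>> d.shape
(2,)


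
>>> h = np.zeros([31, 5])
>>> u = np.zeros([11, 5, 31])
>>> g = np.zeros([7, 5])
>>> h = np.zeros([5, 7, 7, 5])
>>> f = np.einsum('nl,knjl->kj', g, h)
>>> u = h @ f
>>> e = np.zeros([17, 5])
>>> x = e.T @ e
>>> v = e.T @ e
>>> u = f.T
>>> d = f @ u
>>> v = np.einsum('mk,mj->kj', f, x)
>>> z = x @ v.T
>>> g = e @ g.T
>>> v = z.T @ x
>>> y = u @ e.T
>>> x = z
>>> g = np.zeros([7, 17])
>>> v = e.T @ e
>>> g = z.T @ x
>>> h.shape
(5, 7, 7, 5)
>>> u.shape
(7, 5)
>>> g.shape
(7, 7)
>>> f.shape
(5, 7)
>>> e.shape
(17, 5)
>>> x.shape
(5, 7)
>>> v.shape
(5, 5)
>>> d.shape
(5, 5)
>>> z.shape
(5, 7)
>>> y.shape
(7, 17)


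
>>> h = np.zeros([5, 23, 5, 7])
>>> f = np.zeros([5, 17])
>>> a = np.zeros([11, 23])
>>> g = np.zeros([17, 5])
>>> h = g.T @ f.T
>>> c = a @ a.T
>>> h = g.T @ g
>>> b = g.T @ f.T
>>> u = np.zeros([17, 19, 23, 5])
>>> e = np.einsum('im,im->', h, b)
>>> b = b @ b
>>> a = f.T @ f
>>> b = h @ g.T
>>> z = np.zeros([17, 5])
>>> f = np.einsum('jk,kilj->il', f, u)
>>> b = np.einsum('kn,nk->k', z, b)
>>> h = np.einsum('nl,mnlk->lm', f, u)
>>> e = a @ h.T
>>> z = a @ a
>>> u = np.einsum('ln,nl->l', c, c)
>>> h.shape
(23, 17)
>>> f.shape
(19, 23)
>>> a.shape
(17, 17)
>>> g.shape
(17, 5)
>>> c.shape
(11, 11)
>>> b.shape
(17,)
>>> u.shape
(11,)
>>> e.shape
(17, 23)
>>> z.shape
(17, 17)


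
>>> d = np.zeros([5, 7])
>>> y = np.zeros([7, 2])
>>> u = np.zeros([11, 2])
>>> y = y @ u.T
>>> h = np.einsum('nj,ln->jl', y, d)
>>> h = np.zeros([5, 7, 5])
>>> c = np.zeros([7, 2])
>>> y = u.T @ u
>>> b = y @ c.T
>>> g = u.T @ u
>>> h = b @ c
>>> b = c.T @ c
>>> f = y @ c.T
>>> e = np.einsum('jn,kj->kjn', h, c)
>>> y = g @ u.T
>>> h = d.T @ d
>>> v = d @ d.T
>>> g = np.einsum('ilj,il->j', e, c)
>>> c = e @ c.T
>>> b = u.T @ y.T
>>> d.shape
(5, 7)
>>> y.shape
(2, 11)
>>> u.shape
(11, 2)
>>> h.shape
(7, 7)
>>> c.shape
(7, 2, 7)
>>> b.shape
(2, 2)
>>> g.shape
(2,)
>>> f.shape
(2, 7)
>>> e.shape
(7, 2, 2)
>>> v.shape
(5, 5)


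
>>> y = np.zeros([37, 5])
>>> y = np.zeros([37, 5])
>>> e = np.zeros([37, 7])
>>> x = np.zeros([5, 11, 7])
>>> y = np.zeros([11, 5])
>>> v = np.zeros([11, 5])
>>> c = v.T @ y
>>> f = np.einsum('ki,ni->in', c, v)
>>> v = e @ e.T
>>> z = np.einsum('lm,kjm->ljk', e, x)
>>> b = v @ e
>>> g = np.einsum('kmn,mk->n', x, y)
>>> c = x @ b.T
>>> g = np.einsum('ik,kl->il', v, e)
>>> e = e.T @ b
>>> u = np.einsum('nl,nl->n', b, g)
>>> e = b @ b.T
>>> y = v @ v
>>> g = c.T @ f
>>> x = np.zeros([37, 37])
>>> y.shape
(37, 37)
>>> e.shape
(37, 37)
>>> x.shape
(37, 37)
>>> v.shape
(37, 37)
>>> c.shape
(5, 11, 37)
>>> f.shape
(5, 11)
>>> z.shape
(37, 11, 5)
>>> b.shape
(37, 7)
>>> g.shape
(37, 11, 11)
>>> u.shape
(37,)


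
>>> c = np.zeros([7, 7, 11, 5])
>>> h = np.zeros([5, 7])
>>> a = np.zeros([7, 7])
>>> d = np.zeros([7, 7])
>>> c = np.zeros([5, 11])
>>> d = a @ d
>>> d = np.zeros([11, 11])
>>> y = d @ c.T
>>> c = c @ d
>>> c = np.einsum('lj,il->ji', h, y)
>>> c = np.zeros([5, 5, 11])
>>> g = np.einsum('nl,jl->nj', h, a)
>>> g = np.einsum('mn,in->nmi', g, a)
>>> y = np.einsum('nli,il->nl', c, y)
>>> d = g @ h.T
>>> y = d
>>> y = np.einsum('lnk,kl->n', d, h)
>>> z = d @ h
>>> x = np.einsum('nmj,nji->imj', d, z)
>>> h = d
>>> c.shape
(5, 5, 11)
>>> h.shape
(7, 5, 5)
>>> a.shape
(7, 7)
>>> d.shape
(7, 5, 5)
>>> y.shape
(5,)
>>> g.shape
(7, 5, 7)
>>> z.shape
(7, 5, 7)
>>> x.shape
(7, 5, 5)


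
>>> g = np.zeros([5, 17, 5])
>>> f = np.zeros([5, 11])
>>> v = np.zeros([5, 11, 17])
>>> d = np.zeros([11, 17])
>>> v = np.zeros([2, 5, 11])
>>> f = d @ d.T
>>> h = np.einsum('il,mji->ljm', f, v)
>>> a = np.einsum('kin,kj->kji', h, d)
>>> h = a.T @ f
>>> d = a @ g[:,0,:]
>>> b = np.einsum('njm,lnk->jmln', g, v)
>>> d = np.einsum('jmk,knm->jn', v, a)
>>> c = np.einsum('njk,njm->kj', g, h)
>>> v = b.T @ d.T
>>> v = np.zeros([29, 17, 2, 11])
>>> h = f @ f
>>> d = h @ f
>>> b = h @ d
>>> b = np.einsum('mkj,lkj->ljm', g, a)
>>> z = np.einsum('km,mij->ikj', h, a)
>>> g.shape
(5, 17, 5)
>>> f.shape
(11, 11)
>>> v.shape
(29, 17, 2, 11)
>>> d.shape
(11, 11)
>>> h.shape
(11, 11)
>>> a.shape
(11, 17, 5)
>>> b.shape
(11, 5, 5)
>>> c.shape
(5, 17)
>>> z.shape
(17, 11, 5)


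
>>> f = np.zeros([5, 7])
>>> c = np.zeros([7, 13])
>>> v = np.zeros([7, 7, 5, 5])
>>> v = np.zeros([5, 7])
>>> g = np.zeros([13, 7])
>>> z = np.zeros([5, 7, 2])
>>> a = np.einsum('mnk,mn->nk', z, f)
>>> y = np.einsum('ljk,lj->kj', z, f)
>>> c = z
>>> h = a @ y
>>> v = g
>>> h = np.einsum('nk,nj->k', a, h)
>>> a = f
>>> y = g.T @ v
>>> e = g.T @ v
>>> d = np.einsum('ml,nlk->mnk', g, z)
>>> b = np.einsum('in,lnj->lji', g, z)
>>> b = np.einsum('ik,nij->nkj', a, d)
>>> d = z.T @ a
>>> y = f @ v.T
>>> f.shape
(5, 7)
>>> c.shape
(5, 7, 2)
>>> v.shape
(13, 7)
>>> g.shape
(13, 7)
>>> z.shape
(5, 7, 2)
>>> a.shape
(5, 7)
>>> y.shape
(5, 13)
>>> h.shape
(2,)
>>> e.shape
(7, 7)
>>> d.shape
(2, 7, 7)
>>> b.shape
(13, 7, 2)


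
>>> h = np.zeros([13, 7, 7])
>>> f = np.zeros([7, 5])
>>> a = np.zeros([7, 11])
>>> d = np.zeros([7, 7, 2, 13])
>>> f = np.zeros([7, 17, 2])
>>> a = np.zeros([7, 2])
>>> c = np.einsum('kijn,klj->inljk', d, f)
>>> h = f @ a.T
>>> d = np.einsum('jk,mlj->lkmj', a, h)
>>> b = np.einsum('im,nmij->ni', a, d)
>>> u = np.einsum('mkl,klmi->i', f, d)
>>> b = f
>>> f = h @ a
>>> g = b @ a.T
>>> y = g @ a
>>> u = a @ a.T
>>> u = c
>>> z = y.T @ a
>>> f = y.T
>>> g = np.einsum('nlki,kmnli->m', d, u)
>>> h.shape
(7, 17, 7)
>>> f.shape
(2, 17, 7)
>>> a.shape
(7, 2)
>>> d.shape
(17, 2, 7, 7)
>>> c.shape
(7, 13, 17, 2, 7)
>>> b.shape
(7, 17, 2)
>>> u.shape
(7, 13, 17, 2, 7)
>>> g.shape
(13,)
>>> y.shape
(7, 17, 2)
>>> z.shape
(2, 17, 2)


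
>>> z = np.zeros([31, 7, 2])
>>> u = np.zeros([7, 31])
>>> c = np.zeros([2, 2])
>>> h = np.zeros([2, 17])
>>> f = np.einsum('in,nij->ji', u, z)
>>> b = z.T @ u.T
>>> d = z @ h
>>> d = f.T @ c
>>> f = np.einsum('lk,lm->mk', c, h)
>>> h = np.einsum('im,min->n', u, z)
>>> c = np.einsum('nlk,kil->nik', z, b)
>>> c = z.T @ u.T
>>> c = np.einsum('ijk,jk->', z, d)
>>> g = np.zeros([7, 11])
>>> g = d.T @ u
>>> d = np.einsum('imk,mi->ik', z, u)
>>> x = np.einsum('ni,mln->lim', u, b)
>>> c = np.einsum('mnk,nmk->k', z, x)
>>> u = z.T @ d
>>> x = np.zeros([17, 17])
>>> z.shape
(31, 7, 2)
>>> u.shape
(2, 7, 2)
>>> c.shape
(2,)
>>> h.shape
(2,)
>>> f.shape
(17, 2)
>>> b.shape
(2, 7, 7)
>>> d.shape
(31, 2)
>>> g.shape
(2, 31)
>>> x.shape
(17, 17)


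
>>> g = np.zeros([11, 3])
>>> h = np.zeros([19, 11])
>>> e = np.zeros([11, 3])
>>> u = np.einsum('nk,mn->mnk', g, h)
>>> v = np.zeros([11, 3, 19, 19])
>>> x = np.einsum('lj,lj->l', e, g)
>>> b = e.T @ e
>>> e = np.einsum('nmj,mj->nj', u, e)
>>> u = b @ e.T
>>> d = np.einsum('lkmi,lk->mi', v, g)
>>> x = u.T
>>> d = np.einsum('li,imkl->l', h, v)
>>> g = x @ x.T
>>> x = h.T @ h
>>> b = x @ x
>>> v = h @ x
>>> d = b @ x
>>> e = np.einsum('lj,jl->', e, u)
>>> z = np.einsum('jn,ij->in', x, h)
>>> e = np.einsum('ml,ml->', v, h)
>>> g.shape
(19, 19)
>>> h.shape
(19, 11)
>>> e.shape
()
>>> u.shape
(3, 19)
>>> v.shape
(19, 11)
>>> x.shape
(11, 11)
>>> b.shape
(11, 11)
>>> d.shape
(11, 11)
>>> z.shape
(19, 11)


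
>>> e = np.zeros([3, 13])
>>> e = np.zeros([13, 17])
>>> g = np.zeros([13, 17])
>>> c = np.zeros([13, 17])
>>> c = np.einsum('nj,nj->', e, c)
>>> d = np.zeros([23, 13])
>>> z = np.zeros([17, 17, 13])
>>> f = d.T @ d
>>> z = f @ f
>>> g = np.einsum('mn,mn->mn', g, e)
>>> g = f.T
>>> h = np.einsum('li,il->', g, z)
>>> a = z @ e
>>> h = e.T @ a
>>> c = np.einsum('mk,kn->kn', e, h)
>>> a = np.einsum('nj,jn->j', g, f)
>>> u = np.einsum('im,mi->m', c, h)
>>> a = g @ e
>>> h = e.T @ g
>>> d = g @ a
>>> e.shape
(13, 17)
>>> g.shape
(13, 13)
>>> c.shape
(17, 17)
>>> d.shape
(13, 17)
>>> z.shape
(13, 13)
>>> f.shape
(13, 13)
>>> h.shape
(17, 13)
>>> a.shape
(13, 17)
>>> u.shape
(17,)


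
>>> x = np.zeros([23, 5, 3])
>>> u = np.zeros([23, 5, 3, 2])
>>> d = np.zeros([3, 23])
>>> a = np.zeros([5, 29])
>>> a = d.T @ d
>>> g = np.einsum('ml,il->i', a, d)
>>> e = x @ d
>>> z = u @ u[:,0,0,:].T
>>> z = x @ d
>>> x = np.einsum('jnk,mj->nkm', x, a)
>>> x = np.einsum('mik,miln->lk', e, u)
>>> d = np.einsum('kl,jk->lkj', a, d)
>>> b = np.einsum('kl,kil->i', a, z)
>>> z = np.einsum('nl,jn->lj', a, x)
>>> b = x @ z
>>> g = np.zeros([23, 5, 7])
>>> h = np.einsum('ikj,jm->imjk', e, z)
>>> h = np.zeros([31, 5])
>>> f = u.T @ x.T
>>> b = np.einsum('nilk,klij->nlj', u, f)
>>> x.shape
(3, 23)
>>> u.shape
(23, 5, 3, 2)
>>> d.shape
(23, 23, 3)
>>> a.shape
(23, 23)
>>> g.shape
(23, 5, 7)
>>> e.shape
(23, 5, 23)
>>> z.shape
(23, 3)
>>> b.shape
(23, 3, 3)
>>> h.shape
(31, 5)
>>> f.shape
(2, 3, 5, 3)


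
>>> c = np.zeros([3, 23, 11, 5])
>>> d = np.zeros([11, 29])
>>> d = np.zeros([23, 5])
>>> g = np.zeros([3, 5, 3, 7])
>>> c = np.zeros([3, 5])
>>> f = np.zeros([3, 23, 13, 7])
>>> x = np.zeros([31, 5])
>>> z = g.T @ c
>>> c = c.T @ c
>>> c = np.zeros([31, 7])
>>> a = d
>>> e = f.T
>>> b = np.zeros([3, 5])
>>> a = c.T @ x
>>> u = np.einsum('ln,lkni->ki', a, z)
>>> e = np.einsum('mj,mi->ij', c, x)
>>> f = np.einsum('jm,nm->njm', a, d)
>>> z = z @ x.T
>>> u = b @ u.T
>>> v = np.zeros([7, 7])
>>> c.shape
(31, 7)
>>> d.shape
(23, 5)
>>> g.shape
(3, 5, 3, 7)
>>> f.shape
(23, 7, 5)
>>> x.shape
(31, 5)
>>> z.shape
(7, 3, 5, 31)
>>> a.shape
(7, 5)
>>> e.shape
(5, 7)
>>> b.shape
(3, 5)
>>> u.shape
(3, 3)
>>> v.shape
(7, 7)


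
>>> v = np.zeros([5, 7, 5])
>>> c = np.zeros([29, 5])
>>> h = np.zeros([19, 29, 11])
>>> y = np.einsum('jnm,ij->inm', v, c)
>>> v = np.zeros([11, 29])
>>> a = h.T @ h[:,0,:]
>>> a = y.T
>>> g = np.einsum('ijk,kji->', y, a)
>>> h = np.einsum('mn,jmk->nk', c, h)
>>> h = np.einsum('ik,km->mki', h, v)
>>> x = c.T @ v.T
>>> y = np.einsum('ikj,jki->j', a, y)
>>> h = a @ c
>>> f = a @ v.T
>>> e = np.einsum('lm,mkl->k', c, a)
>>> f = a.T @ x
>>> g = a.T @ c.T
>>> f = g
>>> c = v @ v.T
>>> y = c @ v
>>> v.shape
(11, 29)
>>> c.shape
(11, 11)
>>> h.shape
(5, 7, 5)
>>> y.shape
(11, 29)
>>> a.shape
(5, 7, 29)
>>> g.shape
(29, 7, 29)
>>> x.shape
(5, 11)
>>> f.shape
(29, 7, 29)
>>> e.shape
(7,)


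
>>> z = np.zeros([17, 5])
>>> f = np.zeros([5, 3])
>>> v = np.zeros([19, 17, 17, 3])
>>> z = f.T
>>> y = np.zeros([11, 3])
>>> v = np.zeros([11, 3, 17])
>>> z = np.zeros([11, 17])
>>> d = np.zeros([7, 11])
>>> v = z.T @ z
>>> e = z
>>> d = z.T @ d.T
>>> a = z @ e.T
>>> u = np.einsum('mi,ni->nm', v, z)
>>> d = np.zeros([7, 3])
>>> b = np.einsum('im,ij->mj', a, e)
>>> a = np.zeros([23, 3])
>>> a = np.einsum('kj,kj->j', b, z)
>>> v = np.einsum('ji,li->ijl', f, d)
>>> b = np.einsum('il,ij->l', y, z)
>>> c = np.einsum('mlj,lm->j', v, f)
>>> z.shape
(11, 17)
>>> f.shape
(5, 3)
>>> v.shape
(3, 5, 7)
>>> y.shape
(11, 3)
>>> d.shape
(7, 3)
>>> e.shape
(11, 17)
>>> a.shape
(17,)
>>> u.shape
(11, 17)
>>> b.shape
(3,)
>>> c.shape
(7,)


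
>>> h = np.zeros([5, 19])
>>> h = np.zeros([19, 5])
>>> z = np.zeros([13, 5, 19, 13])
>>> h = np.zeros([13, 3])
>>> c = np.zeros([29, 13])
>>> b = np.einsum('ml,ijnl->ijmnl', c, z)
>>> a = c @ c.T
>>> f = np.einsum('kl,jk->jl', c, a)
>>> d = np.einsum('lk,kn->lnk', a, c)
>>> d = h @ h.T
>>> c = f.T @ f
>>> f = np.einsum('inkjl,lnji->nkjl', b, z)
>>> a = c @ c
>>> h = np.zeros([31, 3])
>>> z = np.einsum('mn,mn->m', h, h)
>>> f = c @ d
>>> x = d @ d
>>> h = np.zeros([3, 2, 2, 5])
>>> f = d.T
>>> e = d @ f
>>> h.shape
(3, 2, 2, 5)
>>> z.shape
(31,)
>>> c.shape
(13, 13)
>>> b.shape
(13, 5, 29, 19, 13)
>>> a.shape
(13, 13)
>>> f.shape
(13, 13)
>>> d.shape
(13, 13)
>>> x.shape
(13, 13)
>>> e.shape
(13, 13)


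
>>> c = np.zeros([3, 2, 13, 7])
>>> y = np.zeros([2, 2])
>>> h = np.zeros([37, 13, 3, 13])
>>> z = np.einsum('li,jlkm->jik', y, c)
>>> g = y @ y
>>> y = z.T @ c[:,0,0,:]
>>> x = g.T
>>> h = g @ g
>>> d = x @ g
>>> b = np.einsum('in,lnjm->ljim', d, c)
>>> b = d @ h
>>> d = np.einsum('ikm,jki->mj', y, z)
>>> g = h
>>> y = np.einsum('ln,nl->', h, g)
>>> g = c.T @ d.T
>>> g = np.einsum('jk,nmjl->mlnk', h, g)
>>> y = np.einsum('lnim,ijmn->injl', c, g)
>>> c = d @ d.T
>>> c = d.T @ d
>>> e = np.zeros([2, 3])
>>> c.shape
(3, 3)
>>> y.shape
(13, 2, 7, 3)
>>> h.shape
(2, 2)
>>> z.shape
(3, 2, 13)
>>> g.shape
(13, 7, 7, 2)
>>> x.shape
(2, 2)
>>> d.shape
(7, 3)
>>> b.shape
(2, 2)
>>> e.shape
(2, 3)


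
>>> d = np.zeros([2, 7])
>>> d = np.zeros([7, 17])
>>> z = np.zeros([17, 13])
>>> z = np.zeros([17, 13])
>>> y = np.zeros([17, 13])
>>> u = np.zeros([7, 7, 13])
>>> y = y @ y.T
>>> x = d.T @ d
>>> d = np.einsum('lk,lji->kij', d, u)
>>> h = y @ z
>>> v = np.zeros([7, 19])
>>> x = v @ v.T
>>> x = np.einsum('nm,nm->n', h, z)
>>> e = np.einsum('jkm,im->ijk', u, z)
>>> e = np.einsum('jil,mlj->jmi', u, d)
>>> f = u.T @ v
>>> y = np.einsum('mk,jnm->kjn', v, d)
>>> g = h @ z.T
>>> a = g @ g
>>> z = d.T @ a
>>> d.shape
(17, 13, 7)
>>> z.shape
(7, 13, 17)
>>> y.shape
(19, 17, 13)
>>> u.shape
(7, 7, 13)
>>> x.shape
(17,)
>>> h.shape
(17, 13)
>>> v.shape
(7, 19)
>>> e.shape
(7, 17, 7)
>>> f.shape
(13, 7, 19)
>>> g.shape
(17, 17)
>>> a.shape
(17, 17)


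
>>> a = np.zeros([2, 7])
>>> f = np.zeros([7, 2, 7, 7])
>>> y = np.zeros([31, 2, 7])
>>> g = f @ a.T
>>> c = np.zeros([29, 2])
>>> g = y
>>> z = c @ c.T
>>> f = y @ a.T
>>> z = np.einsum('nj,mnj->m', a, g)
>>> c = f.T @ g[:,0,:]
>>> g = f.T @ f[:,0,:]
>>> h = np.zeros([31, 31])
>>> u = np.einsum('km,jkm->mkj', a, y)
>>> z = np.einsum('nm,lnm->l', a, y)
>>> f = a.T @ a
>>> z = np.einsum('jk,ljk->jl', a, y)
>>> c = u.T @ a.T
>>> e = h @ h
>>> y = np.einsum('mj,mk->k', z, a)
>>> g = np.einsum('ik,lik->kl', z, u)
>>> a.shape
(2, 7)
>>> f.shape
(7, 7)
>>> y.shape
(7,)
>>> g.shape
(31, 7)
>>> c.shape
(31, 2, 2)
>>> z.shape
(2, 31)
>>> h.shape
(31, 31)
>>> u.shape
(7, 2, 31)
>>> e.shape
(31, 31)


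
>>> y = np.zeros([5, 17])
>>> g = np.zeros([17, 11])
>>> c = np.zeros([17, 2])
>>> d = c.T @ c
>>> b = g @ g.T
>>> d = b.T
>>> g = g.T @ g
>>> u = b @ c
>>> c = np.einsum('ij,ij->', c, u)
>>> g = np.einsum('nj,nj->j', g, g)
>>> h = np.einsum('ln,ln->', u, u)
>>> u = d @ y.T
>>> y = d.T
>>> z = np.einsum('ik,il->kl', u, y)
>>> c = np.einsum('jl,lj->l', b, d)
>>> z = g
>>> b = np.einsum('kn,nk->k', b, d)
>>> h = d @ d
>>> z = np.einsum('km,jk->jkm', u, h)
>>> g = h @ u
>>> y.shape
(17, 17)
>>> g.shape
(17, 5)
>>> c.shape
(17,)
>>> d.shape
(17, 17)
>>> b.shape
(17,)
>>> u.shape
(17, 5)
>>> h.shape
(17, 17)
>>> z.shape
(17, 17, 5)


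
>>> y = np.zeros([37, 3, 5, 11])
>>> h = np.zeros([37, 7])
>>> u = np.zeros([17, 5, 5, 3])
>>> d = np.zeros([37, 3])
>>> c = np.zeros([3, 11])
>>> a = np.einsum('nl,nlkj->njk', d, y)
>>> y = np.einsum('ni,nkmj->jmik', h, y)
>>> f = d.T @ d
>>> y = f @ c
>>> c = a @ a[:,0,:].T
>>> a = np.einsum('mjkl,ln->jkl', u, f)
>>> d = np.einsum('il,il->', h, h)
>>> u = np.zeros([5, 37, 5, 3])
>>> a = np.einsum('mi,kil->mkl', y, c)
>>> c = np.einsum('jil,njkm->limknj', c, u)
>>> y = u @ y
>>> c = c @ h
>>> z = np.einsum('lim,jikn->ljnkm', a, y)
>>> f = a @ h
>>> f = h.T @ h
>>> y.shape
(5, 37, 5, 11)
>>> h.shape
(37, 7)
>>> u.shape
(5, 37, 5, 3)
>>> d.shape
()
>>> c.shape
(37, 11, 3, 5, 5, 7)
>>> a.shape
(3, 37, 37)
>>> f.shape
(7, 7)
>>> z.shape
(3, 5, 11, 5, 37)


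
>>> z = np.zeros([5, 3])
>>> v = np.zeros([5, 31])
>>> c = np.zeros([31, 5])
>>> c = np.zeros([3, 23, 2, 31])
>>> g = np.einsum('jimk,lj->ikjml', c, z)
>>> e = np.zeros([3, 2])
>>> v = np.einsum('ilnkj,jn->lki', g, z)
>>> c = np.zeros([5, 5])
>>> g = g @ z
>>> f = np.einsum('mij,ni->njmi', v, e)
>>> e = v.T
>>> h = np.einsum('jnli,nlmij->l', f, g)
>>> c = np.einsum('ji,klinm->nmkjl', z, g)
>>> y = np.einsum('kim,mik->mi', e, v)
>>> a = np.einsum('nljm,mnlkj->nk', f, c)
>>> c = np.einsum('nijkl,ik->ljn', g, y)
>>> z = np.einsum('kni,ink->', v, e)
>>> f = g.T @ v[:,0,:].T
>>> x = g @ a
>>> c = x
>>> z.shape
()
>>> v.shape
(31, 2, 23)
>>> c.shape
(23, 31, 3, 2, 5)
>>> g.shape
(23, 31, 3, 2, 3)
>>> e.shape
(23, 2, 31)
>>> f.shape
(3, 2, 3, 31, 31)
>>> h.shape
(31,)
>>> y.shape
(31, 2)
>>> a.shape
(3, 5)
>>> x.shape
(23, 31, 3, 2, 5)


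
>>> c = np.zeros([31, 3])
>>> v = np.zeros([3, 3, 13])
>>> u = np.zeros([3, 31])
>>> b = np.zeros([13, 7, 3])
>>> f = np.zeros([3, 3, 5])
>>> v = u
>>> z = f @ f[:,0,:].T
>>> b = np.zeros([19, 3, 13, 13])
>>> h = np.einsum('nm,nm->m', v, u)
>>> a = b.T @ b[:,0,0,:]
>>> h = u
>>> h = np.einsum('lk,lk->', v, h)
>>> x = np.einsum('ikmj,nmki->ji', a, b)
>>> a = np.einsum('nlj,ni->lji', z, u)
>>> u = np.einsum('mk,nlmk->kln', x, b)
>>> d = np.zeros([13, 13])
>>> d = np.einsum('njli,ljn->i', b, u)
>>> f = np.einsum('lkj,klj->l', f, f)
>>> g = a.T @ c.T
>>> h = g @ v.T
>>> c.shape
(31, 3)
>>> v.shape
(3, 31)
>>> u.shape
(13, 3, 19)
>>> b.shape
(19, 3, 13, 13)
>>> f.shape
(3,)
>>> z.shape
(3, 3, 3)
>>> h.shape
(31, 3, 3)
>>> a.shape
(3, 3, 31)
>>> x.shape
(13, 13)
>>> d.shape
(13,)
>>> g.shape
(31, 3, 31)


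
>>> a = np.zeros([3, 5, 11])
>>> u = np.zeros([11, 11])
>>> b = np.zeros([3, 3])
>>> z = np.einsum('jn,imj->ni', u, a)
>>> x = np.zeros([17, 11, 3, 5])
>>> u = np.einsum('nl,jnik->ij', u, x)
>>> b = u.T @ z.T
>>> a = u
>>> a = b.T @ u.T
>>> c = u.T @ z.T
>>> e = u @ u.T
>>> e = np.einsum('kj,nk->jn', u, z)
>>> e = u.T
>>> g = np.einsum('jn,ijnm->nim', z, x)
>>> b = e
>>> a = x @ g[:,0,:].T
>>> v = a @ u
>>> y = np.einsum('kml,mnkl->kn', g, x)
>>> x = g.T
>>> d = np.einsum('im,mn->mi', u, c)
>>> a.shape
(17, 11, 3, 3)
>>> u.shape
(3, 17)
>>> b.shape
(17, 3)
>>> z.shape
(11, 3)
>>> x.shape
(5, 17, 3)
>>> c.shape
(17, 11)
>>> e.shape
(17, 3)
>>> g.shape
(3, 17, 5)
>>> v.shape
(17, 11, 3, 17)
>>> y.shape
(3, 11)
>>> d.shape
(17, 3)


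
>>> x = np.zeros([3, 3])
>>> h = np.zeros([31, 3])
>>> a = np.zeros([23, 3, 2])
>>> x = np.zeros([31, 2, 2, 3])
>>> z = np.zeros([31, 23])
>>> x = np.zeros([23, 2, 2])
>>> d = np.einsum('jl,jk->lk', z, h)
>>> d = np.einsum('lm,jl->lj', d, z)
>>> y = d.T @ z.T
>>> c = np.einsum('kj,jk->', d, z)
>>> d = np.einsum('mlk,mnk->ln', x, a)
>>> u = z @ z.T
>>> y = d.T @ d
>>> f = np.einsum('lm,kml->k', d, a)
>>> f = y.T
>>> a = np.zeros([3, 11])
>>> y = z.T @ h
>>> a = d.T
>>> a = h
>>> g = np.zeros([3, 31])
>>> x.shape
(23, 2, 2)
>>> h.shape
(31, 3)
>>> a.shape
(31, 3)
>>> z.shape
(31, 23)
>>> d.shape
(2, 3)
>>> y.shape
(23, 3)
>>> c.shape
()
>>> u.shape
(31, 31)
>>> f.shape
(3, 3)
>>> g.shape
(3, 31)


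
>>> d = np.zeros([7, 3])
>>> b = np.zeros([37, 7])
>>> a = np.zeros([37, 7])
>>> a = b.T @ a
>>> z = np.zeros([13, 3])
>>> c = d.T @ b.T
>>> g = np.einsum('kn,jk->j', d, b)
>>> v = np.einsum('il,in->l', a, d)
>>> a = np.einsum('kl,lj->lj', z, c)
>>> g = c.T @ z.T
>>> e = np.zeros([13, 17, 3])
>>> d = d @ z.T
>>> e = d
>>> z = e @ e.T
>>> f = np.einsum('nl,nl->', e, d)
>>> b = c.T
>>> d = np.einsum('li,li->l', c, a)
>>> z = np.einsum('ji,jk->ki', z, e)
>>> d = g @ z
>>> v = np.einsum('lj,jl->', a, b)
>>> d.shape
(37, 7)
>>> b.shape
(37, 3)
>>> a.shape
(3, 37)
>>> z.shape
(13, 7)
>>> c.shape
(3, 37)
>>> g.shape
(37, 13)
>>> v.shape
()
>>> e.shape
(7, 13)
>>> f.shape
()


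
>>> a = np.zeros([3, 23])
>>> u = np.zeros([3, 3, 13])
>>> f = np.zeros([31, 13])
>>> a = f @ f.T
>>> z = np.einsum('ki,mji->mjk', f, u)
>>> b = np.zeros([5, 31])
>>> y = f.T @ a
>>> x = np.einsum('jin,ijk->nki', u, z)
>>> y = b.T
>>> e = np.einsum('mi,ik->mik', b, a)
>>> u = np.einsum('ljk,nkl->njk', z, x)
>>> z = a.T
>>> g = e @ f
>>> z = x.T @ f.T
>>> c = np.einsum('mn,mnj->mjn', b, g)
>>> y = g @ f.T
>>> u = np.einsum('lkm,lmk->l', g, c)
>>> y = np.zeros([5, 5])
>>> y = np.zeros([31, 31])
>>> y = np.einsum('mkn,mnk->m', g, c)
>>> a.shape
(31, 31)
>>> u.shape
(5,)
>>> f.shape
(31, 13)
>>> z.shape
(3, 31, 31)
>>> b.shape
(5, 31)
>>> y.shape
(5,)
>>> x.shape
(13, 31, 3)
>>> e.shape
(5, 31, 31)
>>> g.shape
(5, 31, 13)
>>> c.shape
(5, 13, 31)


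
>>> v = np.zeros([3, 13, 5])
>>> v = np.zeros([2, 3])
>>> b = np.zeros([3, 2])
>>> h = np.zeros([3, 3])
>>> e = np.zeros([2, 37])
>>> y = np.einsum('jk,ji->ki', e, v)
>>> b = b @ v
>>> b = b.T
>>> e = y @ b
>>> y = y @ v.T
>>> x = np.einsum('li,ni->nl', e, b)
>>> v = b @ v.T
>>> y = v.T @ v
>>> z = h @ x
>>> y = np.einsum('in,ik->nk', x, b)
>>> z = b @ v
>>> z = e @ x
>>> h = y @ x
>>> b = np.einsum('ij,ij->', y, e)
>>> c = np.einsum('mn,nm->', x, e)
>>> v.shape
(3, 2)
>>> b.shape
()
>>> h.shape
(37, 37)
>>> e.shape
(37, 3)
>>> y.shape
(37, 3)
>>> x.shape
(3, 37)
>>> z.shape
(37, 37)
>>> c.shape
()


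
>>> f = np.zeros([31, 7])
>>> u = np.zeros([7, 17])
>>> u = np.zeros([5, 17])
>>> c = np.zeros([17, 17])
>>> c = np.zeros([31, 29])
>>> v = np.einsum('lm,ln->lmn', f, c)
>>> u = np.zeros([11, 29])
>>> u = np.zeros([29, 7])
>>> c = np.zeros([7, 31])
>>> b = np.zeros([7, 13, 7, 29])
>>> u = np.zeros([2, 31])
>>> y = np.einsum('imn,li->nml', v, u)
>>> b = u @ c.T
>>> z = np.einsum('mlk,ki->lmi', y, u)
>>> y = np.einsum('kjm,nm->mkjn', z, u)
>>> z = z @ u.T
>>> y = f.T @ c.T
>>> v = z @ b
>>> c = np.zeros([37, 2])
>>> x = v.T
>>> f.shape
(31, 7)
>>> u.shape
(2, 31)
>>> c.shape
(37, 2)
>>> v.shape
(7, 29, 7)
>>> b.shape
(2, 7)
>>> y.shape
(7, 7)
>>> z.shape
(7, 29, 2)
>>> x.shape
(7, 29, 7)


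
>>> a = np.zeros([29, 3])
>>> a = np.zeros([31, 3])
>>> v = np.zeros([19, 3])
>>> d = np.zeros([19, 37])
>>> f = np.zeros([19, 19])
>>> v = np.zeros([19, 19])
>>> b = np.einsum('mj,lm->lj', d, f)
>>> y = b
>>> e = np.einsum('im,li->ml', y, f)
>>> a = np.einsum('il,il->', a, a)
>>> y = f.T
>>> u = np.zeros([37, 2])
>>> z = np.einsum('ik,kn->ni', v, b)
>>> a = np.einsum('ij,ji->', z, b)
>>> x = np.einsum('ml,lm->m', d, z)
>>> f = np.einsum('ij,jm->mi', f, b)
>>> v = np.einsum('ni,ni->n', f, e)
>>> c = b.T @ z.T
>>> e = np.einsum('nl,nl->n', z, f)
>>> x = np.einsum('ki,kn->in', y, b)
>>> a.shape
()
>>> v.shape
(37,)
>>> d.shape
(19, 37)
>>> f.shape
(37, 19)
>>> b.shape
(19, 37)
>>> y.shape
(19, 19)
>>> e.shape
(37,)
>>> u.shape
(37, 2)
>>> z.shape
(37, 19)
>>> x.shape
(19, 37)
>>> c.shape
(37, 37)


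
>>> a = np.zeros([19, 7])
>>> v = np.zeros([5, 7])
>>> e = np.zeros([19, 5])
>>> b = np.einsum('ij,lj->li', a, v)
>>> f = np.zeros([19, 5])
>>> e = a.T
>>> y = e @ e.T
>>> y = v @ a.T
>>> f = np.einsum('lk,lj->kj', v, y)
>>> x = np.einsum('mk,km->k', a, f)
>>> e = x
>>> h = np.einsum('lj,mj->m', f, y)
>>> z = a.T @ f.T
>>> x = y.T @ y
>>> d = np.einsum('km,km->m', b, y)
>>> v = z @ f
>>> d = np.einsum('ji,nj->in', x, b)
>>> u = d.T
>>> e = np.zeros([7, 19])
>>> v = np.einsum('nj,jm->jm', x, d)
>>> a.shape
(19, 7)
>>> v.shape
(19, 5)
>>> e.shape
(7, 19)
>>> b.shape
(5, 19)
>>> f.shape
(7, 19)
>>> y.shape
(5, 19)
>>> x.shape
(19, 19)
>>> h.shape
(5,)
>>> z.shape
(7, 7)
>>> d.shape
(19, 5)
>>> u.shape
(5, 19)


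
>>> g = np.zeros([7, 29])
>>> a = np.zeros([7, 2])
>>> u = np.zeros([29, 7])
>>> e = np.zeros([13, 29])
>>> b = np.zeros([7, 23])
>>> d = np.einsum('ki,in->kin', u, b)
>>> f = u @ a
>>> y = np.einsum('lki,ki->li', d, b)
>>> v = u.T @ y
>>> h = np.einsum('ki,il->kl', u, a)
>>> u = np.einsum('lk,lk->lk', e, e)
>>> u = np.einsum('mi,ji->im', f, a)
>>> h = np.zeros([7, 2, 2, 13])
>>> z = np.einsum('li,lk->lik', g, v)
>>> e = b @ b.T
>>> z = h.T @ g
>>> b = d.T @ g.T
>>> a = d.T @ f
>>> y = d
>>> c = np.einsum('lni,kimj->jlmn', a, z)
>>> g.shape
(7, 29)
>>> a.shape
(23, 7, 2)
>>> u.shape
(2, 29)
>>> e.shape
(7, 7)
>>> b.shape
(23, 7, 7)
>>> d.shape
(29, 7, 23)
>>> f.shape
(29, 2)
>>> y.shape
(29, 7, 23)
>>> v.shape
(7, 23)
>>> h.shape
(7, 2, 2, 13)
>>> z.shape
(13, 2, 2, 29)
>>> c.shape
(29, 23, 2, 7)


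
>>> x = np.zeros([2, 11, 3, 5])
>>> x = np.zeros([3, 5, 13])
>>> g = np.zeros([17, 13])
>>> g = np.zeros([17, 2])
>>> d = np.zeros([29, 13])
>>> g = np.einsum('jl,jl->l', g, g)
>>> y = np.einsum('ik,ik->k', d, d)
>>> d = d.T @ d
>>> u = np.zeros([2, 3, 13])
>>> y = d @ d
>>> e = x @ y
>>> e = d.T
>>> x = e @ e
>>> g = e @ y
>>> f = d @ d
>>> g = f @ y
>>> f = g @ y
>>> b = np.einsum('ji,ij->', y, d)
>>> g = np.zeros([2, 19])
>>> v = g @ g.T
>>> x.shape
(13, 13)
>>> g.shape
(2, 19)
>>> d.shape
(13, 13)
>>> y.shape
(13, 13)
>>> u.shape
(2, 3, 13)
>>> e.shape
(13, 13)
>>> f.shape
(13, 13)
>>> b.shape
()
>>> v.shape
(2, 2)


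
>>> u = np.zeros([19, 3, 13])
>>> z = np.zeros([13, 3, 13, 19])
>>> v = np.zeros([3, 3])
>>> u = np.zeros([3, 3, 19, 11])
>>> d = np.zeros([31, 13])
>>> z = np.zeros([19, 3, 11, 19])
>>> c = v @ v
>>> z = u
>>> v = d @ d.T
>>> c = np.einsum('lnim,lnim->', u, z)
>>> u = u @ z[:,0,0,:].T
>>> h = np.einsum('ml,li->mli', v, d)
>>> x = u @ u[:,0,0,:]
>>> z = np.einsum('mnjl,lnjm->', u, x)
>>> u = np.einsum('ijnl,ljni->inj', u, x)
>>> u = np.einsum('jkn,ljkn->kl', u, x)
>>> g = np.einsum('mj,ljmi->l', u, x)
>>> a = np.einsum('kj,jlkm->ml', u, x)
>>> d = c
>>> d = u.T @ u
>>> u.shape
(19, 3)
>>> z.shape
()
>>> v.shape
(31, 31)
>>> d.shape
(3, 3)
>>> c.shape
()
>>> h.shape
(31, 31, 13)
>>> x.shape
(3, 3, 19, 3)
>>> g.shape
(3,)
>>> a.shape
(3, 3)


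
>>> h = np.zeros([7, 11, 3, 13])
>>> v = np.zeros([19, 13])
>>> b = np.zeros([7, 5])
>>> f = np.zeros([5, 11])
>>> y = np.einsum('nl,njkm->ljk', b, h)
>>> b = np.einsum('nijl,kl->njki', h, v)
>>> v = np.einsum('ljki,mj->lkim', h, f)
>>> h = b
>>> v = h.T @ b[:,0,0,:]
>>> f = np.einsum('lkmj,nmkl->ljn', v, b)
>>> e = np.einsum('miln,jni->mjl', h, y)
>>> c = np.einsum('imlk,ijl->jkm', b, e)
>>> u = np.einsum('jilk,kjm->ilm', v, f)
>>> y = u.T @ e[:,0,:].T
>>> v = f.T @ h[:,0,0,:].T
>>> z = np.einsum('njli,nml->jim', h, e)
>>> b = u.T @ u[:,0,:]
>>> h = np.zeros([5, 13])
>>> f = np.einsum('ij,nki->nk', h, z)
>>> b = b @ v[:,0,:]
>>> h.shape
(5, 13)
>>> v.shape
(7, 11, 7)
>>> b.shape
(7, 3, 7)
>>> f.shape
(3, 11)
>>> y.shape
(7, 3, 7)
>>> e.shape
(7, 5, 19)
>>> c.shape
(5, 11, 3)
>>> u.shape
(19, 3, 7)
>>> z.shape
(3, 11, 5)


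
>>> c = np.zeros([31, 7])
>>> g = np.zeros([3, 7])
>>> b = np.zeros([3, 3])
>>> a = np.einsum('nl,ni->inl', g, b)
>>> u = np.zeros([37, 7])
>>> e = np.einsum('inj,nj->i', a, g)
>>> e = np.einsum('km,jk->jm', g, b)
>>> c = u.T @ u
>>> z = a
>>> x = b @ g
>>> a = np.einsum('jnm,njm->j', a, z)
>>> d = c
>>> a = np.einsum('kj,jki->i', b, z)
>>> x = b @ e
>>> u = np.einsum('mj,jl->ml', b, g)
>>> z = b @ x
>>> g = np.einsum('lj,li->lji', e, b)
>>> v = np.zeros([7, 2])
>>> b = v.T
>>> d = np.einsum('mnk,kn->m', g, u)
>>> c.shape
(7, 7)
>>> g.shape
(3, 7, 3)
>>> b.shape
(2, 7)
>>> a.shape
(7,)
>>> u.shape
(3, 7)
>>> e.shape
(3, 7)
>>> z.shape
(3, 7)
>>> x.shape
(3, 7)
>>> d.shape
(3,)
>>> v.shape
(7, 2)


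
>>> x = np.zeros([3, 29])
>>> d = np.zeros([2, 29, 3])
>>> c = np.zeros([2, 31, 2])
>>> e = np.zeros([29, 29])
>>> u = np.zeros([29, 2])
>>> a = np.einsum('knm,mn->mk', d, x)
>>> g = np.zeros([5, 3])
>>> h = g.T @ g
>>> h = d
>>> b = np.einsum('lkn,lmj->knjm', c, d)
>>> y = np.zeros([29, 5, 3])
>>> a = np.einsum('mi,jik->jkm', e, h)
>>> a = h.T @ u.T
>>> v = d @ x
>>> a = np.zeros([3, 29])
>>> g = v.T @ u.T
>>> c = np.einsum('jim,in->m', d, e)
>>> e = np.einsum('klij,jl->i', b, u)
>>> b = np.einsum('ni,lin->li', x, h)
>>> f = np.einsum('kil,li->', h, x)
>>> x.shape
(3, 29)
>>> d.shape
(2, 29, 3)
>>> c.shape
(3,)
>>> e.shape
(3,)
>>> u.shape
(29, 2)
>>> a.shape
(3, 29)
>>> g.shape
(29, 29, 29)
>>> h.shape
(2, 29, 3)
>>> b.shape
(2, 29)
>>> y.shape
(29, 5, 3)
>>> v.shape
(2, 29, 29)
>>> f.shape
()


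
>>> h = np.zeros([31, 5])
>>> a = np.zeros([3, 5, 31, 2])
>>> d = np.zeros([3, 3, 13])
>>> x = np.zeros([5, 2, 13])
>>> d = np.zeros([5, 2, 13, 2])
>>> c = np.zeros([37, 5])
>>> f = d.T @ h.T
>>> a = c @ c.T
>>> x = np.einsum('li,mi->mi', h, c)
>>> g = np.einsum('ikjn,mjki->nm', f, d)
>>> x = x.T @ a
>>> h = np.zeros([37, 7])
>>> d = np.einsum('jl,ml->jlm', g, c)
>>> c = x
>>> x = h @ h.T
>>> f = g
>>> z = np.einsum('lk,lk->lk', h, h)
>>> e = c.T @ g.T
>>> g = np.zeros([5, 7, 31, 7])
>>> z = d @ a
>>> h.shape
(37, 7)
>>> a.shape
(37, 37)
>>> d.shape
(31, 5, 37)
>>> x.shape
(37, 37)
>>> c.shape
(5, 37)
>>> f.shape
(31, 5)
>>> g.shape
(5, 7, 31, 7)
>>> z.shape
(31, 5, 37)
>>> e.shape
(37, 31)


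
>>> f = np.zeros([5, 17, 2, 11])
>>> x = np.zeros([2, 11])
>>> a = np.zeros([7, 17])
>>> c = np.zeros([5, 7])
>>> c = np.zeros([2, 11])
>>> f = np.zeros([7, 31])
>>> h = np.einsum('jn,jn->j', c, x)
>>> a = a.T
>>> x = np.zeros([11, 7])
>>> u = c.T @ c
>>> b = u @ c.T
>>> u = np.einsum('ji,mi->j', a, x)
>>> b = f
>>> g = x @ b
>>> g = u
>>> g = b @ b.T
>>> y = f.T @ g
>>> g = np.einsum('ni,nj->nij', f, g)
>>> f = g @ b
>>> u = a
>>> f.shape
(7, 31, 31)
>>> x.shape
(11, 7)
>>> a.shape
(17, 7)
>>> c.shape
(2, 11)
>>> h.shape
(2,)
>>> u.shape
(17, 7)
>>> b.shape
(7, 31)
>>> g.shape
(7, 31, 7)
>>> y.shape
(31, 7)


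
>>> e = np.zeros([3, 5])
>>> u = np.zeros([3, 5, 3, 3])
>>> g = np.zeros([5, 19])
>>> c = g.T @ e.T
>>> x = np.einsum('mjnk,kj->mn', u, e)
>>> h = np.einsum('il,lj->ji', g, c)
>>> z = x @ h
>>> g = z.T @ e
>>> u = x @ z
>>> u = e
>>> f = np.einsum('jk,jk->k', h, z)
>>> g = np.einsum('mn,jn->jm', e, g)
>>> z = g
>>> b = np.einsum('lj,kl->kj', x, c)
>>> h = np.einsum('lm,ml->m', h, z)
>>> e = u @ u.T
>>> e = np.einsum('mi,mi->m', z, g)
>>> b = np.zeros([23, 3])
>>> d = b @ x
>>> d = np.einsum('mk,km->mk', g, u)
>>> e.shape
(5,)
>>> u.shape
(3, 5)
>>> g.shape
(5, 3)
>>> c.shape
(19, 3)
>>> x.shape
(3, 3)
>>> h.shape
(5,)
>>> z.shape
(5, 3)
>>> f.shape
(5,)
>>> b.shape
(23, 3)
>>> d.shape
(5, 3)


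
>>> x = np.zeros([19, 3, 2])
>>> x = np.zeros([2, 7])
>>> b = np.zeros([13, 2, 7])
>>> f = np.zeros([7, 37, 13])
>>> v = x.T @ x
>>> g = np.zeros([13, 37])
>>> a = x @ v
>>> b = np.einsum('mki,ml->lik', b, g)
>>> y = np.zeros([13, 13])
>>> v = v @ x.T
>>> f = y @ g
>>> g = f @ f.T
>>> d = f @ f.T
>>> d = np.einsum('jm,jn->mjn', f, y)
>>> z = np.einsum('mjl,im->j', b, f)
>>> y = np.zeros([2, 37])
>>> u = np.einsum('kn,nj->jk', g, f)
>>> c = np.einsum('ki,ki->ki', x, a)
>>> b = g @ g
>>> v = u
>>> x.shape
(2, 7)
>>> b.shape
(13, 13)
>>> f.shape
(13, 37)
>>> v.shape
(37, 13)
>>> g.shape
(13, 13)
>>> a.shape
(2, 7)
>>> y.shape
(2, 37)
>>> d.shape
(37, 13, 13)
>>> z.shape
(7,)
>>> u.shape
(37, 13)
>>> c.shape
(2, 7)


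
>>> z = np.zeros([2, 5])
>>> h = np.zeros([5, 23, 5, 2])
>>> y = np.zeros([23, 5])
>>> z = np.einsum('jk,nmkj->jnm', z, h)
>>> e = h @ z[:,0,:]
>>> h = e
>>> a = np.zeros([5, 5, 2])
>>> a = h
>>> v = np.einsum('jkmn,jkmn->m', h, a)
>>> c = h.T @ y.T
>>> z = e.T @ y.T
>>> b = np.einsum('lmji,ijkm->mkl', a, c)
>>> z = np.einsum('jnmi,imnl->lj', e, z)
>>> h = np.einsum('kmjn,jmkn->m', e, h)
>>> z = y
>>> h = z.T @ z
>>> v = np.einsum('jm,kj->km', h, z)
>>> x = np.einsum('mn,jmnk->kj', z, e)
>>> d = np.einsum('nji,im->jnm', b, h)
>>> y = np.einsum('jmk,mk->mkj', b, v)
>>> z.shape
(23, 5)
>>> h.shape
(5, 5)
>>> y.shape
(23, 5, 23)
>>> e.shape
(5, 23, 5, 23)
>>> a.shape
(5, 23, 5, 23)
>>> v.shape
(23, 5)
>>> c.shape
(23, 5, 23, 23)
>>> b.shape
(23, 23, 5)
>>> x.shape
(23, 5)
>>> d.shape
(23, 23, 5)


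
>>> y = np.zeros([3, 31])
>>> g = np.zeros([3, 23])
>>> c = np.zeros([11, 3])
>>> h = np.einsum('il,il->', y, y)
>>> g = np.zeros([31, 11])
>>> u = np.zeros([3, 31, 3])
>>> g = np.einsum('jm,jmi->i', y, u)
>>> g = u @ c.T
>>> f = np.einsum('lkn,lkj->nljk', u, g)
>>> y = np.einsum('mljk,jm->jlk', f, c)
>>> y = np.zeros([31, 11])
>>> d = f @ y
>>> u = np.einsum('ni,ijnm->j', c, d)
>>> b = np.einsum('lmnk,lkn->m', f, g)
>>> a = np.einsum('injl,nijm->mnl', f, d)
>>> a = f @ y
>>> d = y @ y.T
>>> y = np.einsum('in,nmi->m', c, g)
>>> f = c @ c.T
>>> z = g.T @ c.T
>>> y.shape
(31,)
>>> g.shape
(3, 31, 11)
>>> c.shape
(11, 3)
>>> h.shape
()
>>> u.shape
(3,)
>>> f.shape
(11, 11)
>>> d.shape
(31, 31)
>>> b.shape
(3,)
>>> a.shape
(3, 3, 11, 11)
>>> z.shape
(11, 31, 11)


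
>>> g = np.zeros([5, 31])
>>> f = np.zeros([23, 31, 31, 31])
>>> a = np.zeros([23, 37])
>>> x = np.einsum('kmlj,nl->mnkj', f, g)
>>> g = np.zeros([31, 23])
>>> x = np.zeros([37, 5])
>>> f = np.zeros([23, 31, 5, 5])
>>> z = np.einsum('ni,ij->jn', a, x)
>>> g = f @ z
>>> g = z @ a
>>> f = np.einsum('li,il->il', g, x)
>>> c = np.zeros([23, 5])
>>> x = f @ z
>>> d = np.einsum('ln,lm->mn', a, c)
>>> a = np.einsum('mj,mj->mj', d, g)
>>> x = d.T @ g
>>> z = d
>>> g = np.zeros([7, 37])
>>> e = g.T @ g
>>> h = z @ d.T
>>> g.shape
(7, 37)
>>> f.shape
(37, 5)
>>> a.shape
(5, 37)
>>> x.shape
(37, 37)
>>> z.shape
(5, 37)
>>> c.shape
(23, 5)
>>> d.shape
(5, 37)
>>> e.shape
(37, 37)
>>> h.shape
(5, 5)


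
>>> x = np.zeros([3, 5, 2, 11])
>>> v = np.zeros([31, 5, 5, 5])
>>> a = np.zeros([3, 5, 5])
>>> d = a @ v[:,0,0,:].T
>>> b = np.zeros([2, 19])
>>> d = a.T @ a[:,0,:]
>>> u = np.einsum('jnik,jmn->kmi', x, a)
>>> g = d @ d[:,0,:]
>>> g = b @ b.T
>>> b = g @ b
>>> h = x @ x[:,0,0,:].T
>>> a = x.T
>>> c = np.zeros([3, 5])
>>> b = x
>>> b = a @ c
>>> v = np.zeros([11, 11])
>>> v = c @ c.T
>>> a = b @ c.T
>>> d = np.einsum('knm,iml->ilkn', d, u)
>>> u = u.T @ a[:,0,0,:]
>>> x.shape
(3, 5, 2, 11)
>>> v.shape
(3, 3)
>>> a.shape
(11, 2, 5, 3)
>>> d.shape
(11, 2, 5, 5)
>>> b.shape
(11, 2, 5, 5)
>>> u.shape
(2, 5, 3)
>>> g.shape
(2, 2)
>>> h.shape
(3, 5, 2, 3)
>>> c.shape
(3, 5)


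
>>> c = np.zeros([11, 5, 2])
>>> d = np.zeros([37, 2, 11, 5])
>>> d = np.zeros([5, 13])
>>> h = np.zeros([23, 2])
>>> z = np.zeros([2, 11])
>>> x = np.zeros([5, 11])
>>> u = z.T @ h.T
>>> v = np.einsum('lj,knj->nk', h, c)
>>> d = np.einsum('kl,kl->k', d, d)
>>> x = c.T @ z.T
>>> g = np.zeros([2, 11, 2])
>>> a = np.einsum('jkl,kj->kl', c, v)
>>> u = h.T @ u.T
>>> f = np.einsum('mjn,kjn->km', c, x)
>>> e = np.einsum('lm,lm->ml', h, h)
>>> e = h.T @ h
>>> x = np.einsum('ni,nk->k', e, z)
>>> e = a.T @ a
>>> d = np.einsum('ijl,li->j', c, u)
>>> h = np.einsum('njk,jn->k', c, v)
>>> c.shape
(11, 5, 2)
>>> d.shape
(5,)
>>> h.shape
(2,)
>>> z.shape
(2, 11)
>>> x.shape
(11,)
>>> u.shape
(2, 11)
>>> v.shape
(5, 11)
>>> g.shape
(2, 11, 2)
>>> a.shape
(5, 2)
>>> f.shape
(2, 11)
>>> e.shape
(2, 2)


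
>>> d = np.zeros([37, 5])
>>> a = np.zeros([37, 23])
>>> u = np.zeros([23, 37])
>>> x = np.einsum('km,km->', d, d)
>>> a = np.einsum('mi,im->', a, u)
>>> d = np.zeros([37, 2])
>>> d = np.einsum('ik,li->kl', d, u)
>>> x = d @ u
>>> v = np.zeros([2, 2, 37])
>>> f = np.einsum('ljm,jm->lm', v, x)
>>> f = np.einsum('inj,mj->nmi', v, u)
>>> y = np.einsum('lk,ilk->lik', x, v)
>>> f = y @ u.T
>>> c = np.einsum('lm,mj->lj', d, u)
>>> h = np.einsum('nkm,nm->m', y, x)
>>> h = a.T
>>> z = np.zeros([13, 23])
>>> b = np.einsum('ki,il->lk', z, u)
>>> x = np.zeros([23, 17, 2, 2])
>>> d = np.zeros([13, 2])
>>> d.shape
(13, 2)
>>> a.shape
()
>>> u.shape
(23, 37)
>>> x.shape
(23, 17, 2, 2)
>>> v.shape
(2, 2, 37)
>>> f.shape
(2, 2, 23)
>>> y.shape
(2, 2, 37)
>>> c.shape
(2, 37)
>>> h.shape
()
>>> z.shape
(13, 23)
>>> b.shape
(37, 13)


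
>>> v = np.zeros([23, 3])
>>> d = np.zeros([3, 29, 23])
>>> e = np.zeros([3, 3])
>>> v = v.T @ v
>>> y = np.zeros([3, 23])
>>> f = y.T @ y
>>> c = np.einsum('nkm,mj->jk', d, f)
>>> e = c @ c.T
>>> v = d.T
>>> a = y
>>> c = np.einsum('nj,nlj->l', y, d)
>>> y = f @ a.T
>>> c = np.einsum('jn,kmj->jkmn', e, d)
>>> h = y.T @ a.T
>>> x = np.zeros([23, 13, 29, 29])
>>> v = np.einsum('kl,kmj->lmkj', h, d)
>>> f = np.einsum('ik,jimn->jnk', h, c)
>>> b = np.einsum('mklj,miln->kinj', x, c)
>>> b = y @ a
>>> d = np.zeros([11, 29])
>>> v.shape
(3, 29, 3, 23)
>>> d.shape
(11, 29)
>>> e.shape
(23, 23)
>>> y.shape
(23, 3)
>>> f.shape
(23, 23, 3)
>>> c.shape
(23, 3, 29, 23)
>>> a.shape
(3, 23)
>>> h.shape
(3, 3)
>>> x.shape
(23, 13, 29, 29)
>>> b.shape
(23, 23)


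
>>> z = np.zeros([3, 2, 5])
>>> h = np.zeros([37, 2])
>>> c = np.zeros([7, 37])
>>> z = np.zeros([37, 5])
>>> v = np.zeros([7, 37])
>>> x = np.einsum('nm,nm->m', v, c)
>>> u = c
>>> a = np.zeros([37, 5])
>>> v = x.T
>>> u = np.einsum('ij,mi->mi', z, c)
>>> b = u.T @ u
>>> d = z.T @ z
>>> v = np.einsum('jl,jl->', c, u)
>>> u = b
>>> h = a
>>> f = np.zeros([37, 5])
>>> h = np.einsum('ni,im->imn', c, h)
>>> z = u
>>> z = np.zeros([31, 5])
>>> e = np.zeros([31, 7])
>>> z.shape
(31, 5)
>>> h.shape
(37, 5, 7)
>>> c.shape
(7, 37)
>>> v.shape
()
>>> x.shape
(37,)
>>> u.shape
(37, 37)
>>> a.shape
(37, 5)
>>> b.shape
(37, 37)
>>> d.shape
(5, 5)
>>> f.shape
(37, 5)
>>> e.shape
(31, 7)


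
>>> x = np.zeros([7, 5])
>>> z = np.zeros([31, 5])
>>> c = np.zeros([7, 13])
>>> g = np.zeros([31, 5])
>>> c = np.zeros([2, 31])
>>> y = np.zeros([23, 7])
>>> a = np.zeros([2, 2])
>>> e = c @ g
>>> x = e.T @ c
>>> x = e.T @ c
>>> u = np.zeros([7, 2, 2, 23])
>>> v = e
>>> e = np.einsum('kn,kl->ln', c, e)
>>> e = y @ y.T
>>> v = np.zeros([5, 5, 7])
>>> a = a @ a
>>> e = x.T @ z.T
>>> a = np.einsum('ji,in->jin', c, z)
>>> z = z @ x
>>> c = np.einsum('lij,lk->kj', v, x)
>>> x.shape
(5, 31)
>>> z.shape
(31, 31)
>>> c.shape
(31, 7)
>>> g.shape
(31, 5)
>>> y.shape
(23, 7)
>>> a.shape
(2, 31, 5)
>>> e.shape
(31, 31)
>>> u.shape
(7, 2, 2, 23)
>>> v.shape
(5, 5, 7)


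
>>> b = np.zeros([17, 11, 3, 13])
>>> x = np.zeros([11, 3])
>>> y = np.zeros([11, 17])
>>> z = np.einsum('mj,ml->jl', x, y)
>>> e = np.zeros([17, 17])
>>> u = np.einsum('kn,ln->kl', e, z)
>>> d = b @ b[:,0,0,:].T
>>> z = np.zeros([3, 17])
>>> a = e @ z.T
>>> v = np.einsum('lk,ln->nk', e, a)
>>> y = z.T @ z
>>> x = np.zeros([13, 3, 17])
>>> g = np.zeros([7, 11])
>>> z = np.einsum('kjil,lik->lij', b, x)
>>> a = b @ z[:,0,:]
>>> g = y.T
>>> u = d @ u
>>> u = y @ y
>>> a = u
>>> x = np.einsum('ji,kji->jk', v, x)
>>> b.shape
(17, 11, 3, 13)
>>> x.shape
(3, 13)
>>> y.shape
(17, 17)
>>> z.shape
(13, 3, 11)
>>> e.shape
(17, 17)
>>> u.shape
(17, 17)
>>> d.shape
(17, 11, 3, 17)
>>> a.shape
(17, 17)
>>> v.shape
(3, 17)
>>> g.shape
(17, 17)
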